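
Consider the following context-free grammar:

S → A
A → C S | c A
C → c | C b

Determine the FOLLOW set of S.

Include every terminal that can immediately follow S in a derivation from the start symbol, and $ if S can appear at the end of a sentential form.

We compute FOLLOW(S) using the standard algorithm.
FOLLOW(S) starts with {$}.
FIRST(A) = {c}
FIRST(C) = {c}
FIRST(S) = {c}
FOLLOW(A) = {$}
FOLLOW(C) = {b, c}
FOLLOW(S) = {$}
Therefore, FOLLOW(S) = {$}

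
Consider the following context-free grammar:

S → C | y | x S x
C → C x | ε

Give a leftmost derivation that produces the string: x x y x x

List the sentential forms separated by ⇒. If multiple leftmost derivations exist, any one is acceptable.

S ⇒ x S x ⇒ x x S x x ⇒ x x y x x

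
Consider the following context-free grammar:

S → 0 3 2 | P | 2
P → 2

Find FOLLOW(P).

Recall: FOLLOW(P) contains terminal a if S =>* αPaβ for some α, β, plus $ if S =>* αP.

We compute FOLLOW(P) using the standard algorithm.
FOLLOW(S) starts with {$}.
FIRST(P) = {2}
FIRST(S) = {0, 2}
FOLLOW(P) = {$}
FOLLOW(S) = {$}
Therefore, FOLLOW(P) = {$}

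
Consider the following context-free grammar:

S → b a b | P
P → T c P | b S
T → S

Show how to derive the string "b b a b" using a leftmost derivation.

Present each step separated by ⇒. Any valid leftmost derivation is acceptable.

S ⇒ P ⇒ b S ⇒ b b a b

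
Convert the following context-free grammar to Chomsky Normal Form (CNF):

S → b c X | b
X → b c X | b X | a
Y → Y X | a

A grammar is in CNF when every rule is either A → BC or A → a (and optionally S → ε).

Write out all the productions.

TB → b; TC → c; S → b; X → a; Y → a; S → TB X0; X0 → TC X; X → TB X1; X1 → TC X; X → TB X; Y → Y X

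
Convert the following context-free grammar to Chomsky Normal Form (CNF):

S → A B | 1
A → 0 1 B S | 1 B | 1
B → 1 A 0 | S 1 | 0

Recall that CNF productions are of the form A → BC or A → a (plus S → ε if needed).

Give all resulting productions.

S → 1; T0 → 0; T1 → 1; A → 1; B → 0; S → A B; A → T0 X0; X0 → T1 X1; X1 → B S; A → T1 B; B → T1 X2; X2 → A T0; B → S T1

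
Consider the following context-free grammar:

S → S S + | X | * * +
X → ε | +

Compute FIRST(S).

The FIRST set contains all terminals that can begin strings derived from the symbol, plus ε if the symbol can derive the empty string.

We compute FIRST(S) using the standard algorithm.
FIRST(S) = {*, +, ε}
FIRST(X) = {+, ε}
Therefore, FIRST(S) = {*, +, ε}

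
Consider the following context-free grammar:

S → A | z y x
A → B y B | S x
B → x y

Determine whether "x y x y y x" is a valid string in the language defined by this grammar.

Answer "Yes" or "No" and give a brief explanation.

No - no valid derivation exists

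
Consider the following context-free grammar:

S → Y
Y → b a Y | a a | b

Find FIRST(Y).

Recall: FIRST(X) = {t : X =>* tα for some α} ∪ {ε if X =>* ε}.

We compute FIRST(Y) using the standard algorithm.
FIRST(S) = {a, b}
FIRST(Y) = {a, b}
Therefore, FIRST(Y) = {a, b}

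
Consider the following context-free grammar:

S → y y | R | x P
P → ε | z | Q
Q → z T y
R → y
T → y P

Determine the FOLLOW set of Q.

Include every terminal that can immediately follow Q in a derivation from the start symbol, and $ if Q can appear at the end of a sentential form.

We compute FOLLOW(Q) using the standard algorithm.
FOLLOW(S) starts with {$}.
FIRST(P) = {z, ε}
FIRST(Q) = {z}
FIRST(R) = {y}
FIRST(S) = {x, y}
FIRST(T) = {y}
FOLLOW(P) = {$, y}
FOLLOW(Q) = {$, y}
FOLLOW(R) = {$}
FOLLOW(S) = {$}
FOLLOW(T) = {y}
Therefore, FOLLOW(Q) = {$, y}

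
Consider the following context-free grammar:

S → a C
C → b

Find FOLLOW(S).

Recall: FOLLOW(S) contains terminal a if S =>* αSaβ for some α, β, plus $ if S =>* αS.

We compute FOLLOW(S) using the standard algorithm.
FOLLOW(S) starts with {$}.
FIRST(C) = {b}
FIRST(S) = {a}
FOLLOW(C) = {$}
FOLLOW(S) = {$}
Therefore, FOLLOW(S) = {$}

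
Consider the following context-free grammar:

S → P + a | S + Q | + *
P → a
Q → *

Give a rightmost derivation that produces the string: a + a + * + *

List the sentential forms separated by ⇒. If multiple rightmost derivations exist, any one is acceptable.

S ⇒ S + Q ⇒ S + * ⇒ S + Q + * ⇒ S + * + * ⇒ P + a + * + * ⇒ a + a + * + *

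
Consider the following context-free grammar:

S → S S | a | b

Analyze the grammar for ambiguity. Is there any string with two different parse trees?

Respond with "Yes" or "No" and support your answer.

Yes - the string 'b a a b b b' has two distinct parse trees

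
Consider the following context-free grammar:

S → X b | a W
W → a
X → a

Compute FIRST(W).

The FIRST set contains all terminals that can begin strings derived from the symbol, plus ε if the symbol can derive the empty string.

We compute FIRST(W) using the standard algorithm.
FIRST(S) = {a}
FIRST(W) = {a}
FIRST(X) = {a}
Therefore, FIRST(W) = {a}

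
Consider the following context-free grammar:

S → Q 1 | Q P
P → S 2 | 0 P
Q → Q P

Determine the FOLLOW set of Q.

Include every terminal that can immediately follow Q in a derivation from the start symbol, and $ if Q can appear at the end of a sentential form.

We compute FOLLOW(Q) using the standard algorithm.
FOLLOW(S) starts with {$}.
FIRST(P) = {0}
FIRST(Q) = {}
FIRST(S) = {}
FOLLOW(P) = {$, 0, 1, 2}
FOLLOW(Q) = {0, 1}
FOLLOW(S) = {$, 2}
Therefore, FOLLOW(Q) = {0, 1}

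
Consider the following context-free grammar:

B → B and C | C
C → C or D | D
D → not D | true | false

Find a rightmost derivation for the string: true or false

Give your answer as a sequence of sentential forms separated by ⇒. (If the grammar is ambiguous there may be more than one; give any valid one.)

B ⇒ C ⇒ C or D ⇒ C or false ⇒ D or false ⇒ true or false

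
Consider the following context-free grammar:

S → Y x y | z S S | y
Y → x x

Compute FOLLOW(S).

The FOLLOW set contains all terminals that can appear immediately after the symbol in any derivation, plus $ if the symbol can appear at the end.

We compute FOLLOW(S) using the standard algorithm.
FOLLOW(S) starts with {$}.
FIRST(S) = {x, y, z}
FIRST(Y) = {x}
FOLLOW(S) = {$, x, y, z}
FOLLOW(Y) = {x}
Therefore, FOLLOW(S) = {$, x, y, z}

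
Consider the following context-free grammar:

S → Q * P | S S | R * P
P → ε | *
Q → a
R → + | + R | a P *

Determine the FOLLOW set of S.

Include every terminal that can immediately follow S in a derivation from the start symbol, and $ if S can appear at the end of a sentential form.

We compute FOLLOW(S) using the standard algorithm.
FOLLOW(S) starts with {$}.
FIRST(P) = {*, ε}
FIRST(Q) = {a}
FIRST(R) = {+, a}
FIRST(S) = {+, a}
FOLLOW(P) = {$, *, +, a}
FOLLOW(Q) = {*}
FOLLOW(R) = {*}
FOLLOW(S) = {$, +, a}
Therefore, FOLLOW(S) = {$, +, a}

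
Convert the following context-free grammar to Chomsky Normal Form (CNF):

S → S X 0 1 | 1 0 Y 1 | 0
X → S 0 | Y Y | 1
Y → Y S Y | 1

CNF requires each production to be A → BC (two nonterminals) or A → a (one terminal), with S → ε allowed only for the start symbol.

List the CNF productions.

T0 → 0; T1 → 1; S → 0; X → 1; Y → 1; S → S X0; X0 → X X1; X1 → T0 T1; S → T1 X2; X2 → T0 X3; X3 → Y T1; X → S T0; X → Y Y; Y → Y X4; X4 → S Y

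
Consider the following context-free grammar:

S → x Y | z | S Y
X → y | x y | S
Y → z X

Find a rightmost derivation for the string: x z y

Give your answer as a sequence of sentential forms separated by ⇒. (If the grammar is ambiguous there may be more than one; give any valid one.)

S ⇒ x Y ⇒ x z X ⇒ x z y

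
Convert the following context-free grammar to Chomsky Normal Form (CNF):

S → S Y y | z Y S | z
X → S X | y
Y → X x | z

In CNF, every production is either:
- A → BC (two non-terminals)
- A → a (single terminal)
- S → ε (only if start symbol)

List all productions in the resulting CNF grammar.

TY → y; TZ → z; S → z; X → y; TX → x; Y → z; S → S X0; X0 → Y TY; S → TZ X1; X1 → Y S; X → S X; Y → X TX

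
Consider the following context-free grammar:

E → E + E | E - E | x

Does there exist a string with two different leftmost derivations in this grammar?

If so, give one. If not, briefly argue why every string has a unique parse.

Yes - the string 'x - x + x - x + x' has two distinct leftmost derivations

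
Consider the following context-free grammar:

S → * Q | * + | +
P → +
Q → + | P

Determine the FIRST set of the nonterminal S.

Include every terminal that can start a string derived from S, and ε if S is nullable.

We compute FIRST(S) using the standard algorithm.
FIRST(P) = {+}
FIRST(Q) = {+}
FIRST(S) = {*, +}
Therefore, FIRST(S) = {*, +}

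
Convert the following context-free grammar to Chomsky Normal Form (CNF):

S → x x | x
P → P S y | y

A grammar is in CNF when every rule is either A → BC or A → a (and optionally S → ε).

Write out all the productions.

TX → x; S → x; TY → y; P → y; S → TX TX; P → P X0; X0 → S TY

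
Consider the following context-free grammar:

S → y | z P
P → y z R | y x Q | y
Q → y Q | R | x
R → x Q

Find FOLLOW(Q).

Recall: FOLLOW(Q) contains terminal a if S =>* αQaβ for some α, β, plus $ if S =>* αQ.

We compute FOLLOW(Q) using the standard algorithm.
FOLLOW(S) starts with {$}.
FIRST(P) = {y}
FIRST(Q) = {x, y}
FIRST(R) = {x}
FIRST(S) = {y, z}
FOLLOW(P) = {$}
FOLLOW(Q) = {$}
FOLLOW(R) = {$}
FOLLOW(S) = {$}
Therefore, FOLLOW(Q) = {$}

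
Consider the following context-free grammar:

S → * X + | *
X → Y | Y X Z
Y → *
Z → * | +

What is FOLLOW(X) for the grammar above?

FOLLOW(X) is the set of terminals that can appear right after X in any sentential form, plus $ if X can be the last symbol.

We compute FOLLOW(X) using the standard algorithm.
FOLLOW(S) starts with {$}.
FIRST(S) = {*}
FIRST(X) = {*}
FIRST(Y) = {*}
FIRST(Z) = {*, +}
FOLLOW(S) = {$}
FOLLOW(X) = {*, +}
FOLLOW(Y) = {*, +}
FOLLOW(Z) = {*, +}
Therefore, FOLLOW(X) = {*, +}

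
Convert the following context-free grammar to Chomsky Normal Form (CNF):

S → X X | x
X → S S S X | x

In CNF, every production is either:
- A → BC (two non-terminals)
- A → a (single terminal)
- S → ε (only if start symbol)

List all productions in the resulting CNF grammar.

S → x; X → x; S → X X; X → S X0; X0 → S X1; X1 → S X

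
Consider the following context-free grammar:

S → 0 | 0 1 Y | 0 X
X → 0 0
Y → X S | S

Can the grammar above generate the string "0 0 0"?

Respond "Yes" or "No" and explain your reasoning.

Yes - a valid derivation exists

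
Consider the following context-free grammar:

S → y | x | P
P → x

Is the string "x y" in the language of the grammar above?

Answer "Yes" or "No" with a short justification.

No - no valid derivation exists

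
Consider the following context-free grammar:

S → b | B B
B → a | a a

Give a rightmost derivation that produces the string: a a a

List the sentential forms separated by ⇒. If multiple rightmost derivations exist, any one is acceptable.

S ⇒ B B ⇒ B a ⇒ a a a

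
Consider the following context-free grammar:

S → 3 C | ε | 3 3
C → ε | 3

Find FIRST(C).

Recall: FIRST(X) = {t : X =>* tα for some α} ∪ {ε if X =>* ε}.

We compute FIRST(C) using the standard algorithm.
FIRST(C) = {3, ε}
FIRST(S) = {3, ε}
Therefore, FIRST(C) = {3, ε}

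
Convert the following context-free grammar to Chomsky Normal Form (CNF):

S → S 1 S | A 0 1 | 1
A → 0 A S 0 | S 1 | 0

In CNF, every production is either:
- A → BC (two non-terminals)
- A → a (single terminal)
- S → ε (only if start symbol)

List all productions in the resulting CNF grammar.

T1 → 1; T0 → 0; S → 1; A → 0; S → S X0; X0 → T1 S; S → A X1; X1 → T0 T1; A → T0 X2; X2 → A X3; X3 → S T0; A → S T1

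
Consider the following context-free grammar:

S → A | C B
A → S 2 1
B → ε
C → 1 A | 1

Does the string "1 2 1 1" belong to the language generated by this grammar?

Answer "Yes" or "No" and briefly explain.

No - no valid derivation exists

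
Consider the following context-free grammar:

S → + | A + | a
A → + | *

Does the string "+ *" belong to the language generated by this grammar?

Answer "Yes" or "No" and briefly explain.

No - no valid derivation exists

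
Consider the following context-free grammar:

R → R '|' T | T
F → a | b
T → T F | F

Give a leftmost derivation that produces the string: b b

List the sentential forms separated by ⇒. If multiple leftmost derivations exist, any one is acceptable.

R ⇒ T ⇒ T F ⇒ F F ⇒ b F ⇒ b b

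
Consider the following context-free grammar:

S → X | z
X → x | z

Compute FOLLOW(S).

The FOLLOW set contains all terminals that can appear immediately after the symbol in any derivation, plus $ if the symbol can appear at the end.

We compute FOLLOW(S) using the standard algorithm.
FOLLOW(S) starts with {$}.
FIRST(S) = {x, z}
FIRST(X) = {x, z}
FOLLOW(S) = {$}
FOLLOW(X) = {$}
Therefore, FOLLOW(S) = {$}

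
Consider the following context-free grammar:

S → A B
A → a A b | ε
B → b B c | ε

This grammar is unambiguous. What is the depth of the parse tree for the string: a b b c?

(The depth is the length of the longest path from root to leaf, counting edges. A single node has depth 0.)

3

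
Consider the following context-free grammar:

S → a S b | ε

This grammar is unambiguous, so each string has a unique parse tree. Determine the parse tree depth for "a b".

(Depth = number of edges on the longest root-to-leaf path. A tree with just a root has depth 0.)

2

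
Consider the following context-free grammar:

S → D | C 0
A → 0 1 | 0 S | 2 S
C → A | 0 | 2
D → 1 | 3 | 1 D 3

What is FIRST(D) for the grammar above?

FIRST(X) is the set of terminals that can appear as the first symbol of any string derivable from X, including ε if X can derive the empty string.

We compute FIRST(D) using the standard algorithm.
FIRST(A) = {0, 2}
FIRST(C) = {0, 2}
FIRST(D) = {1, 3}
FIRST(S) = {0, 1, 2, 3}
Therefore, FIRST(D) = {1, 3}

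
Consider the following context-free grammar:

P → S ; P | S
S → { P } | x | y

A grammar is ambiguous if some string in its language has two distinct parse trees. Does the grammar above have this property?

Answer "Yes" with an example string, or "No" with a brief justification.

No - the grammar is unambiguous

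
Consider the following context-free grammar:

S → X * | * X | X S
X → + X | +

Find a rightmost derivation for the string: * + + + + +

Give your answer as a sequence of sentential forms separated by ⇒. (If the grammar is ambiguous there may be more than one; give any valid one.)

S ⇒ * X ⇒ * + X ⇒ * + + X ⇒ * + + + X ⇒ * + + + + X ⇒ * + + + + +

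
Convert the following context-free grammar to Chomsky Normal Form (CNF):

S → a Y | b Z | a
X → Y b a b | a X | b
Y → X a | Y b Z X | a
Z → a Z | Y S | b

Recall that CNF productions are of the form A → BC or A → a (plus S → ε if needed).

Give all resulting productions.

TA → a; TB → b; S → a; X → b; Y → a; Z → b; S → TA Y; S → TB Z; X → Y X0; X0 → TB X1; X1 → TA TB; X → TA X; Y → X TA; Y → Y X2; X2 → TB X3; X3 → Z X; Z → TA Z; Z → Y S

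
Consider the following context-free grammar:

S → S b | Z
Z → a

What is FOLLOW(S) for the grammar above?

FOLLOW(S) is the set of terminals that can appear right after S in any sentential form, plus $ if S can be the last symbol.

We compute FOLLOW(S) using the standard algorithm.
FOLLOW(S) starts with {$}.
FIRST(S) = {a}
FIRST(Z) = {a}
FOLLOW(S) = {$, b}
FOLLOW(Z) = {$, b}
Therefore, FOLLOW(S) = {$, b}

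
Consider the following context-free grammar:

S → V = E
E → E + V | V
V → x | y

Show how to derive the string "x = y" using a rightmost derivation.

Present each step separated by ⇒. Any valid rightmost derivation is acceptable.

S ⇒ V = E ⇒ V = V ⇒ V = y ⇒ x = y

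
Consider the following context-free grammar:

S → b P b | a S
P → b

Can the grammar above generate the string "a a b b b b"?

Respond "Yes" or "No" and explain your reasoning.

No - no valid derivation exists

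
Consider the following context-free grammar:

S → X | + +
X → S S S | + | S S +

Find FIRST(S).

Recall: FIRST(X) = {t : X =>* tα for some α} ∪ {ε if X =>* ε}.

We compute FIRST(S) using the standard algorithm.
FIRST(S) = {+}
FIRST(X) = {+}
Therefore, FIRST(S) = {+}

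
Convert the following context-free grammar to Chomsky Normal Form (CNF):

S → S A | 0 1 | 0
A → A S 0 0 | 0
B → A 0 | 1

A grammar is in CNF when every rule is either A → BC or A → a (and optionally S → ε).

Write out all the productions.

T0 → 0; T1 → 1; S → 0; A → 0; B → 1; S → S A; S → T0 T1; A → A X0; X0 → S X1; X1 → T0 T0; B → A T0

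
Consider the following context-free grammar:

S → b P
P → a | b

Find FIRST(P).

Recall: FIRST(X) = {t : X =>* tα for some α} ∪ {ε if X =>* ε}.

We compute FIRST(P) using the standard algorithm.
FIRST(P) = {a, b}
FIRST(S) = {b}
Therefore, FIRST(P) = {a, b}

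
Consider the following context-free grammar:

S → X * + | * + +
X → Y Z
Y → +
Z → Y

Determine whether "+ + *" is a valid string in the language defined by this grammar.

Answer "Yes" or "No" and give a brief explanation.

No - no valid derivation exists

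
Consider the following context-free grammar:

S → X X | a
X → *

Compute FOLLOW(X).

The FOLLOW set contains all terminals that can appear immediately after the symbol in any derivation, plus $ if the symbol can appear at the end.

We compute FOLLOW(X) using the standard algorithm.
FOLLOW(S) starts with {$}.
FIRST(S) = {*, a}
FIRST(X) = {*}
FOLLOW(S) = {$}
FOLLOW(X) = {$, *}
Therefore, FOLLOW(X) = {$, *}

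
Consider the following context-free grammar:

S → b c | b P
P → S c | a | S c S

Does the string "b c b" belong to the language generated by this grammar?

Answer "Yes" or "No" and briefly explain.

No - no valid derivation exists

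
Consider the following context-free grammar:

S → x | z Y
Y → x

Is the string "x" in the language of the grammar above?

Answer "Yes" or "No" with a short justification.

Yes - a valid derivation exists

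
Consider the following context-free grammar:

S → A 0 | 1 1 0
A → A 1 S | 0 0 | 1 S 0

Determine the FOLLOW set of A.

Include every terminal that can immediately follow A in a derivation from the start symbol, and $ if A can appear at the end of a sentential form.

We compute FOLLOW(A) using the standard algorithm.
FOLLOW(S) starts with {$}.
FIRST(A) = {0, 1}
FIRST(S) = {0, 1}
FOLLOW(A) = {0, 1}
FOLLOW(S) = {$, 0, 1}
Therefore, FOLLOW(A) = {0, 1}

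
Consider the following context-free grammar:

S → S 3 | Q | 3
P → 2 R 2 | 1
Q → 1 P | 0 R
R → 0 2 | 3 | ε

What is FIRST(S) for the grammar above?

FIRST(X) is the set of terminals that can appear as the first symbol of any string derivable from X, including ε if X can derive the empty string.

We compute FIRST(S) using the standard algorithm.
FIRST(P) = {1, 2}
FIRST(Q) = {0, 1}
FIRST(R) = {0, 3, ε}
FIRST(S) = {0, 1, 3}
Therefore, FIRST(S) = {0, 1, 3}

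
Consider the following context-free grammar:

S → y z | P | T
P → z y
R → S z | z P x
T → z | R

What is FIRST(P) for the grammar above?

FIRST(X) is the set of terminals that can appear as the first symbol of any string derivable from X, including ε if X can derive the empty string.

We compute FIRST(P) using the standard algorithm.
FIRST(P) = {z}
FIRST(R) = {y, z}
FIRST(S) = {y, z}
FIRST(T) = {y, z}
Therefore, FIRST(P) = {z}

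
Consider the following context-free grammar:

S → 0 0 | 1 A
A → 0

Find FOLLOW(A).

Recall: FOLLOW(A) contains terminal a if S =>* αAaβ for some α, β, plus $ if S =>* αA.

We compute FOLLOW(A) using the standard algorithm.
FOLLOW(S) starts with {$}.
FIRST(A) = {0}
FIRST(S) = {0, 1}
FOLLOW(A) = {$}
FOLLOW(S) = {$}
Therefore, FOLLOW(A) = {$}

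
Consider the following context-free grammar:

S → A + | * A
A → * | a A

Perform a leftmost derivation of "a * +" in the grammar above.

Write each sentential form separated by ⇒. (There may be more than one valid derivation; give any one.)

S ⇒ A + ⇒ a A + ⇒ a * +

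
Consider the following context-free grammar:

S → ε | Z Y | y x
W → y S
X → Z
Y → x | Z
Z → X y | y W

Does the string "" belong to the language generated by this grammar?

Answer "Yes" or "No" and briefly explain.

Yes - a valid derivation exists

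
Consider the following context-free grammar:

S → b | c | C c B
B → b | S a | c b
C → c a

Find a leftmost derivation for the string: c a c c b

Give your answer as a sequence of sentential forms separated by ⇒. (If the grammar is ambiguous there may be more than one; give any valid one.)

S ⇒ C c B ⇒ c a c B ⇒ c a c c b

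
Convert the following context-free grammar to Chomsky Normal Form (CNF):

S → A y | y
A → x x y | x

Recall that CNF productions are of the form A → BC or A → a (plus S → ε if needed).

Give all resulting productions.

TY → y; S → y; TX → x; A → x; S → A TY; A → TX X0; X0 → TX TY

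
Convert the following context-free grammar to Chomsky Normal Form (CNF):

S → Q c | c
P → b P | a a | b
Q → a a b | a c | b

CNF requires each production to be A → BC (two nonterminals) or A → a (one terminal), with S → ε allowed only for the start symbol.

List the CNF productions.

TC → c; S → c; TB → b; TA → a; P → b; Q → b; S → Q TC; P → TB P; P → TA TA; Q → TA X0; X0 → TA TB; Q → TA TC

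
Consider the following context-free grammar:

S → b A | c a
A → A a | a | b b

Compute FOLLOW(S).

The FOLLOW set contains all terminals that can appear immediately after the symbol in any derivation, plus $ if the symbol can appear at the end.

We compute FOLLOW(S) using the standard algorithm.
FOLLOW(S) starts with {$}.
FIRST(A) = {a, b}
FIRST(S) = {b, c}
FOLLOW(A) = {$, a}
FOLLOW(S) = {$}
Therefore, FOLLOW(S) = {$}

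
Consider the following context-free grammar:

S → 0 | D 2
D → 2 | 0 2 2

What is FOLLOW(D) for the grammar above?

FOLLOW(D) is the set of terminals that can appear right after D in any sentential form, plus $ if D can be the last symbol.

We compute FOLLOW(D) using the standard algorithm.
FOLLOW(S) starts with {$}.
FIRST(D) = {0, 2}
FIRST(S) = {0, 2}
FOLLOW(D) = {2}
FOLLOW(S) = {$}
Therefore, FOLLOW(D) = {2}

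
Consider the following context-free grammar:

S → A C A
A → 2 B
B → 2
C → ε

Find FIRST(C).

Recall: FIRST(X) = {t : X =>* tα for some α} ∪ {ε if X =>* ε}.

We compute FIRST(C) using the standard algorithm.
FIRST(A) = {2}
FIRST(B) = {2}
FIRST(C) = {ε}
FIRST(S) = {2}
Therefore, FIRST(C) = {ε}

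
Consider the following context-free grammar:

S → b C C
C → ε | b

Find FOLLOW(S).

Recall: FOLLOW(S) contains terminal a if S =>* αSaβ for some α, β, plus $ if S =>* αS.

We compute FOLLOW(S) using the standard algorithm.
FOLLOW(S) starts with {$}.
FIRST(C) = {b, ε}
FIRST(S) = {b}
FOLLOW(C) = {$, b}
FOLLOW(S) = {$}
Therefore, FOLLOW(S) = {$}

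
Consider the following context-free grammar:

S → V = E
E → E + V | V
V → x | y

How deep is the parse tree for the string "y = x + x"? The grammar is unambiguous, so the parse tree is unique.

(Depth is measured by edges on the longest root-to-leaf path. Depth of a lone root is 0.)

4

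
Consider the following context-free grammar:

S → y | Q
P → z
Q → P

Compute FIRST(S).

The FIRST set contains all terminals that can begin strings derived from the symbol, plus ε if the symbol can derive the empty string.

We compute FIRST(S) using the standard algorithm.
FIRST(P) = {z}
FIRST(Q) = {z}
FIRST(S) = {y, z}
Therefore, FIRST(S) = {y, z}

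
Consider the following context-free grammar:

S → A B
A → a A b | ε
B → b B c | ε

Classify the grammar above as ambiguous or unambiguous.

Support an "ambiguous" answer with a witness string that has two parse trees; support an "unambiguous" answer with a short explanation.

Unambiguous - every string in the language has a unique parse tree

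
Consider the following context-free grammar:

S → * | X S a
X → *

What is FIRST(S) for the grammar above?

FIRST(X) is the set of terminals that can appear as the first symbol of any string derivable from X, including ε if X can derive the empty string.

We compute FIRST(S) using the standard algorithm.
FIRST(S) = {*}
FIRST(X) = {*}
Therefore, FIRST(S) = {*}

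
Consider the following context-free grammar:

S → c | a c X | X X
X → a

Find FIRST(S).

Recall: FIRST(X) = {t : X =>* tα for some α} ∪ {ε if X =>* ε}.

We compute FIRST(S) using the standard algorithm.
FIRST(S) = {a, c}
FIRST(X) = {a}
Therefore, FIRST(S) = {a, c}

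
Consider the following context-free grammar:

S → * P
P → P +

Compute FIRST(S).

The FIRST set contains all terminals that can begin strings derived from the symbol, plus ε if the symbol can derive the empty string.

We compute FIRST(S) using the standard algorithm.
FIRST(P) = {}
FIRST(S) = {*}
Therefore, FIRST(S) = {*}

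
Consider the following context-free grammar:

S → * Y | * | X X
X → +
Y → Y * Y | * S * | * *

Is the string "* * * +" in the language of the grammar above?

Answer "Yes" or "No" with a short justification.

No - no valid derivation exists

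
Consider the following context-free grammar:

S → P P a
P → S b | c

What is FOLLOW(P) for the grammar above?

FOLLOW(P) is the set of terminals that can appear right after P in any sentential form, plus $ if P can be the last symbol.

We compute FOLLOW(P) using the standard algorithm.
FOLLOW(S) starts with {$}.
FIRST(P) = {c}
FIRST(S) = {c}
FOLLOW(P) = {a, c}
FOLLOW(S) = {$, b}
Therefore, FOLLOW(P) = {a, c}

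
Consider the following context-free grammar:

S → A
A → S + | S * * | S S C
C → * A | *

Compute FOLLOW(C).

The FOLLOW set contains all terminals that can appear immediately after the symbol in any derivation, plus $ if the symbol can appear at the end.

We compute FOLLOW(C) using the standard algorithm.
FOLLOW(S) starts with {$}.
FIRST(A) = {}
FIRST(C) = {*}
FIRST(S) = {}
FOLLOW(A) = {$, *, +}
FOLLOW(C) = {$, *, +}
FOLLOW(S) = {$, *, +}
Therefore, FOLLOW(C) = {$, *, +}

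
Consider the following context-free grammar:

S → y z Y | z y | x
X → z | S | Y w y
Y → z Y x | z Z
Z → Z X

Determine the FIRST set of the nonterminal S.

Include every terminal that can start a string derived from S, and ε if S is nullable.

We compute FIRST(S) using the standard algorithm.
FIRST(S) = {x, y, z}
FIRST(X) = {x, y, z}
FIRST(Y) = {z}
FIRST(Z) = {}
Therefore, FIRST(S) = {x, y, z}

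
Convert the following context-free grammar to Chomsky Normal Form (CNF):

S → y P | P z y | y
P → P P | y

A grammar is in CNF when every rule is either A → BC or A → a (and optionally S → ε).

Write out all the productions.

TY → y; TZ → z; S → y; P → y; S → TY P; S → P X0; X0 → TZ TY; P → P P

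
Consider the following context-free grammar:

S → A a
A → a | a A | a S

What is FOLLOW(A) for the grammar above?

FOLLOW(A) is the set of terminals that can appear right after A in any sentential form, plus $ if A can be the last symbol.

We compute FOLLOW(A) using the standard algorithm.
FOLLOW(S) starts with {$}.
FIRST(A) = {a}
FIRST(S) = {a}
FOLLOW(A) = {a}
FOLLOW(S) = {$, a}
Therefore, FOLLOW(A) = {a}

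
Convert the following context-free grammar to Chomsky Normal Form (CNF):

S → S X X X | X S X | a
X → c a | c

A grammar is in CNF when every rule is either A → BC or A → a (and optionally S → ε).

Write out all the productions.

S → a; TC → c; TA → a; X → c; S → S X0; X0 → X X1; X1 → X X; S → X X2; X2 → S X; X → TC TA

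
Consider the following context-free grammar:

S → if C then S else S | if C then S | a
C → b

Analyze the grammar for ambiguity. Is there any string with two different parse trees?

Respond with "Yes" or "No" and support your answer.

Yes - the string 'if b then a else if b then if b then a else a' has two distinct parse trees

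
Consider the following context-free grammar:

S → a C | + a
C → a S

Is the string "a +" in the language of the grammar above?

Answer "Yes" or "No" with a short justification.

No - no valid derivation exists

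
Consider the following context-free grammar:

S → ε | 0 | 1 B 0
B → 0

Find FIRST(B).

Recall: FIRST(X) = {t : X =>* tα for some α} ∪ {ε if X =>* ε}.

We compute FIRST(B) using the standard algorithm.
FIRST(B) = {0}
FIRST(S) = {0, 1, ε}
Therefore, FIRST(B) = {0}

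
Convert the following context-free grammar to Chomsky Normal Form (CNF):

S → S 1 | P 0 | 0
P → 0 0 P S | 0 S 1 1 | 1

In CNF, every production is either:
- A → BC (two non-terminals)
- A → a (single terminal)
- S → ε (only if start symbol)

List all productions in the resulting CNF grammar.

T1 → 1; T0 → 0; S → 0; P → 1; S → S T1; S → P T0; P → T0 X0; X0 → T0 X1; X1 → P S; P → T0 X2; X2 → S X3; X3 → T1 T1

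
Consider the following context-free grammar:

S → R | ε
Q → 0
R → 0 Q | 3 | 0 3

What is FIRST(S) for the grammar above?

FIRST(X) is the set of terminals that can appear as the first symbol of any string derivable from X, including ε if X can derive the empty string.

We compute FIRST(S) using the standard algorithm.
FIRST(Q) = {0}
FIRST(R) = {0, 3}
FIRST(S) = {0, 3, ε}
Therefore, FIRST(S) = {0, 3, ε}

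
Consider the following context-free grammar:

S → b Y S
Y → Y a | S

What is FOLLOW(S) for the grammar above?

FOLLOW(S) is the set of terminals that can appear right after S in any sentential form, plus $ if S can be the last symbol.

We compute FOLLOW(S) using the standard algorithm.
FOLLOW(S) starts with {$}.
FIRST(S) = {b}
FIRST(Y) = {b}
FOLLOW(S) = {$, a, b}
FOLLOW(Y) = {a, b}
Therefore, FOLLOW(S) = {$, a, b}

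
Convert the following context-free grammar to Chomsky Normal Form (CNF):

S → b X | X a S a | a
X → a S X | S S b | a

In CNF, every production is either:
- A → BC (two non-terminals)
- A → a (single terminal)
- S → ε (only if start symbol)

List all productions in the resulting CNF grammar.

TB → b; TA → a; S → a; X → a; S → TB X; S → X X0; X0 → TA X1; X1 → S TA; X → TA X2; X2 → S X; X → S X3; X3 → S TB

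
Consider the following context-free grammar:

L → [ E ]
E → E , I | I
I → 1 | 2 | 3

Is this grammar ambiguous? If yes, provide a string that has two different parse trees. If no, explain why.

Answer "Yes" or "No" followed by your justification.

No - the grammar is unambiguous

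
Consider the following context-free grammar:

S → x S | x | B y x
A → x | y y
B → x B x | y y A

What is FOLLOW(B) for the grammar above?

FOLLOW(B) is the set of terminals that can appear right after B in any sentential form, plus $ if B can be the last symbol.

We compute FOLLOW(B) using the standard algorithm.
FOLLOW(S) starts with {$}.
FIRST(A) = {x, y}
FIRST(B) = {x, y}
FIRST(S) = {x, y}
FOLLOW(A) = {x, y}
FOLLOW(B) = {x, y}
FOLLOW(S) = {$}
Therefore, FOLLOW(B) = {x, y}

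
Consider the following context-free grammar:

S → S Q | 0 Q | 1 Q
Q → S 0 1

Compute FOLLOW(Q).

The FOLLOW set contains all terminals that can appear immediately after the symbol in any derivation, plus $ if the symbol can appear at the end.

We compute FOLLOW(Q) using the standard algorithm.
FOLLOW(S) starts with {$}.
FIRST(Q) = {0, 1}
FIRST(S) = {0, 1}
FOLLOW(Q) = {$, 0, 1}
FOLLOW(S) = {$, 0, 1}
Therefore, FOLLOW(Q) = {$, 0, 1}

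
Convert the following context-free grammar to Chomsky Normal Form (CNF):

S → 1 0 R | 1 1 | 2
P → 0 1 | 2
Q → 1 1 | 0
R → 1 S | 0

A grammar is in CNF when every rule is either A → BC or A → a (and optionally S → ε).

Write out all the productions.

T1 → 1; T0 → 0; S → 2; P → 2; Q → 0; R → 0; S → T1 X0; X0 → T0 R; S → T1 T1; P → T0 T1; Q → T1 T1; R → T1 S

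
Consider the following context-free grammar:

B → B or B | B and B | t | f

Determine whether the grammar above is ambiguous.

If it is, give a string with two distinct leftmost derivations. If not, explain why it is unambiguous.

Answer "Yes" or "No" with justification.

Yes - the string 't and f and f and f and f' has two distinct leftmost derivations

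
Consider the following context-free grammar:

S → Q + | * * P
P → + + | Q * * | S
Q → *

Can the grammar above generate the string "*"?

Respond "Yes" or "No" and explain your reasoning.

No - no valid derivation exists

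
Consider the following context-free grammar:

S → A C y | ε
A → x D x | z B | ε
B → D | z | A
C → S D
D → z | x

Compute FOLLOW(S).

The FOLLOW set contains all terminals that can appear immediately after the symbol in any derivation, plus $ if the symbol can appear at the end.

We compute FOLLOW(S) using the standard algorithm.
FOLLOW(S) starts with {$}.
FIRST(A) = {x, z, ε}
FIRST(B) = {x, z, ε}
FIRST(C) = {x, z}
FIRST(D) = {x, z}
FIRST(S) = {x, z, ε}
FOLLOW(A) = {x, z}
FOLLOW(B) = {x, z}
FOLLOW(C) = {y}
FOLLOW(D) = {x, y, z}
FOLLOW(S) = {$, x, z}
Therefore, FOLLOW(S) = {$, x, z}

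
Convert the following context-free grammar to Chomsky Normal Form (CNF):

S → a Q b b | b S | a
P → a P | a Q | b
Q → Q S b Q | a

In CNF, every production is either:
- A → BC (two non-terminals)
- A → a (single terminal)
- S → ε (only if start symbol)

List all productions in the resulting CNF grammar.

TA → a; TB → b; S → a; P → b; Q → a; S → TA X0; X0 → Q X1; X1 → TB TB; S → TB S; P → TA P; P → TA Q; Q → Q X2; X2 → S X3; X3 → TB Q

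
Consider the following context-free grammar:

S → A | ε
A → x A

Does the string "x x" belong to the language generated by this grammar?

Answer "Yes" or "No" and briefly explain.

No - no valid derivation exists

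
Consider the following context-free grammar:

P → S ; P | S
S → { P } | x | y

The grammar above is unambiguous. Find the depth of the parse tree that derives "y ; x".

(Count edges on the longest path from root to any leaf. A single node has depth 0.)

3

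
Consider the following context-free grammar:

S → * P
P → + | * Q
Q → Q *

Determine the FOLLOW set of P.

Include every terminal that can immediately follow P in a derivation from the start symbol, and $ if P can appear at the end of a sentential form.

We compute FOLLOW(P) using the standard algorithm.
FOLLOW(S) starts with {$}.
FIRST(P) = {*, +}
FIRST(Q) = {}
FIRST(S) = {*}
FOLLOW(P) = {$}
FOLLOW(Q) = {$, *}
FOLLOW(S) = {$}
Therefore, FOLLOW(P) = {$}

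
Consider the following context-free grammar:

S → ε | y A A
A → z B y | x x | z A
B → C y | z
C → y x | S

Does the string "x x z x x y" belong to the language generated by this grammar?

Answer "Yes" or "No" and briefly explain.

No - no valid derivation exists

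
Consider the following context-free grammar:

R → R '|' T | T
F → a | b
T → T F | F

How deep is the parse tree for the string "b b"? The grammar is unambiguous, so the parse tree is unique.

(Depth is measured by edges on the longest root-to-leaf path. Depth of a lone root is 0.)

4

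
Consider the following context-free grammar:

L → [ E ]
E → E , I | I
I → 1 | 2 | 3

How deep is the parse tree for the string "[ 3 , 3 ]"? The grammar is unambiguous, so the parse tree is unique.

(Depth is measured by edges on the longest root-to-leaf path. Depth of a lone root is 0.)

4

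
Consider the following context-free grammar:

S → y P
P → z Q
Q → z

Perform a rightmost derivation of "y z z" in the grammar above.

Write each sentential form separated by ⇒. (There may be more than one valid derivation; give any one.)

S ⇒ y P ⇒ y z Q ⇒ y z z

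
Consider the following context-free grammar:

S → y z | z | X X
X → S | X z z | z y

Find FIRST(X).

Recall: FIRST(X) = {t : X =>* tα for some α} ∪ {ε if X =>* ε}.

We compute FIRST(X) using the standard algorithm.
FIRST(S) = {y, z}
FIRST(X) = {y, z}
Therefore, FIRST(X) = {y, z}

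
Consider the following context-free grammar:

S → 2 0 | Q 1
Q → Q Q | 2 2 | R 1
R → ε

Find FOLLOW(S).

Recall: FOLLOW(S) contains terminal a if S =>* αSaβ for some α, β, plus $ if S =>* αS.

We compute FOLLOW(S) using the standard algorithm.
FOLLOW(S) starts with {$}.
FIRST(Q) = {1, 2}
FIRST(R) = {ε}
FIRST(S) = {1, 2}
FOLLOW(Q) = {1, 2}
FOLLOW(R) = {1}
FOLLOW(S) = {$}
Therefore, FOLLOW(S) = {$}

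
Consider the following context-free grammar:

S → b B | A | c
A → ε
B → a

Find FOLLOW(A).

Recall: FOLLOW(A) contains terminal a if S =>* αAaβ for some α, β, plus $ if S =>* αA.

We compute FOLLOW(A) using the standard algorithm.
FOLLOW(S) starts with {$}.
FIRST(A) = {ε}
FIRST(B) = {a}
FIRST(S) = {b, c, ε}
FOLLOW(A) = {$}
FOLLOW(B) = {$}
FOLLOW(S) = {$}
Therefore, FOLLOW(A) = {$}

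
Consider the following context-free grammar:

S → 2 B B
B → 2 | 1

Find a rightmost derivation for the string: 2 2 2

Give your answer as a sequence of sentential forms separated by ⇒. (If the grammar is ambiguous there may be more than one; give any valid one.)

S ⇒ 2 B B ⇒ 2 B 2 ⇒ 2 2 2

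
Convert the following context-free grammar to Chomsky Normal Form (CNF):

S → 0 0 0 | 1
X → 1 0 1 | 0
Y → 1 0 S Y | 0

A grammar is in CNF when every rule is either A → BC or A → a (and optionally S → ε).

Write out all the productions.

T0 → 0; S → 1; T1 → 1; X → 0; Y → 0; S → T0 X0; X0 → T0 T0; X → T1 X1; X1 → T0 T1; Y → T1 X2; X2 → T0 X3; X3 → S Y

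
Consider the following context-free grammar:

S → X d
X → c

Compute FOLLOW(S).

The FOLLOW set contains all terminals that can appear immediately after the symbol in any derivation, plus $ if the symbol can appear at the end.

We compute FOLLOW(S) using the standard algorithm.
FOLLOW(S) starts with {$}.
FIRST(S) = {c}
FIRST(X) = {c}
FOLLOW(S) = {$}
FOLLOW(X) = {d}
Therefore, FOLLOW(S) = {$}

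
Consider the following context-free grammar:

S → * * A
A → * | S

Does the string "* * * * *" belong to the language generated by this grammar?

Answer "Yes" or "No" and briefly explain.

Yes - a valid derivation exists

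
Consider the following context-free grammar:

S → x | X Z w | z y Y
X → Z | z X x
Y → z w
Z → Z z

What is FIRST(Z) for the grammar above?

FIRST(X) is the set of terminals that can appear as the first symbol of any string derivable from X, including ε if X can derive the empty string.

We compute FIRST(Z) using the standard algorithm.
FIRST(S) = {x, z}
FIRST(X) = {z}
FIRST(Y) = {z}
FIRST(Z) = {}
Therefore, FIRST(Z) = {}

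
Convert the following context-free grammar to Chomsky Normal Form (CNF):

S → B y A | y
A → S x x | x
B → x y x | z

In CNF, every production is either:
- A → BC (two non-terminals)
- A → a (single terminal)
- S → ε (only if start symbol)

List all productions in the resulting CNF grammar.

TY → y; S → y; TX → x; A → x; B → z; S → B X0; X0 → TY A; A → S X1; X1 → TX TX; B → TX X2; X2 → TY TX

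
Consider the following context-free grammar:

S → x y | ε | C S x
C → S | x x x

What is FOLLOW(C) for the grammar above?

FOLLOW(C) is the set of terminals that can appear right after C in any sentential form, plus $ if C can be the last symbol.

We compute FOLLOW(C) using the standard algorithm.
FOLLOW(S) starts with {$}.
FIRST(C) = {x, ε}
FIRST(S) = {x, ε}
FOLLOW(C) = {x}
FOLLOW(S) = {$, x}
Therefore, FOLLOW(C) = {x}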